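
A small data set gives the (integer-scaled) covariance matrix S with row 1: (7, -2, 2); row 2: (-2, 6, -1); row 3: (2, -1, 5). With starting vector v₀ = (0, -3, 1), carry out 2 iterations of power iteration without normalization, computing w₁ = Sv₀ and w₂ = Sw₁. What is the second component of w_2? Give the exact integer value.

w1 = Sv₀ = (8, -19, 8)
w2 = Sw1 = (110, -138, 75)
The requested component of w2 is -138.

-138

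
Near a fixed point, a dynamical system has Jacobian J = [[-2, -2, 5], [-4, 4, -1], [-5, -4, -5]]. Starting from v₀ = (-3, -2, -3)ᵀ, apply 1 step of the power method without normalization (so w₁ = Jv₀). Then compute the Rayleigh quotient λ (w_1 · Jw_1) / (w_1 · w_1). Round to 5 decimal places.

-5.39789

w1 = Jv₀ = (-5, 7, 38)
Jw1 = (186, 10, -193)
w1·Jw1 = (-5)·186 + 7·10 + 38·(-193) = -8194; w1·w1 = (-5)·(-5) + 7·7 + 38·38 = 1518
λ ≈ -8194/1518 = -5.39789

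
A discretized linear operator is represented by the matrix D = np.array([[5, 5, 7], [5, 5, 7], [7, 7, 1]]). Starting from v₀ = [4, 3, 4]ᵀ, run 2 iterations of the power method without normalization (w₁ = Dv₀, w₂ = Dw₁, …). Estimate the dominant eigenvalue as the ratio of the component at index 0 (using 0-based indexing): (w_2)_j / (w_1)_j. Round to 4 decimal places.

w1 = Dv₀ = (5·4 + 5·3 + 7·4; 5·4 + 5·3 + 7·4; 7·4 + 7·3 + 1·4) = (63, 63, 53)
w2 = Dw1 = (5·63 + 5·63 + 7·53; 5·63 + 5·63 + 7·53; 7·63 + 7·63 + 1·53) = (1001, 1001, 935)
Ratio at component: 1001 / 63 = 15.8889

15.8889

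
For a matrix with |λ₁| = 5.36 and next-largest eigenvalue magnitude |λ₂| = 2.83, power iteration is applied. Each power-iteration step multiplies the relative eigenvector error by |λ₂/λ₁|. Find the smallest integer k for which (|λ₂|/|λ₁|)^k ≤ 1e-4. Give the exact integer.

|λ₂/λ₁| = 2.83/5.36 = 0.52799
Need k ≥ ln(1e-4) / ln(0.52799) = -9.2103 / -0.6387 ≈ 14.421
Smallest integer k satisfying the bound: 15

15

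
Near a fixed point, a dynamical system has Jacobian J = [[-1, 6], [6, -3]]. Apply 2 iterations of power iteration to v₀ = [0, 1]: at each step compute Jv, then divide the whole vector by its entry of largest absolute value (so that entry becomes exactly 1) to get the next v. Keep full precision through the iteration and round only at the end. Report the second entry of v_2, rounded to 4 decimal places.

Jv0 = (6.00000, -3.00000); divide by 6.00000 → v1 = (1.00000, -0.50000)
Jv1 = (-4.00000, 7.50000); divide by 7.50000 → v2 = (-0.53333, 1.00000)
Requested entry of v2: 45/45 = 1.0000

1.0000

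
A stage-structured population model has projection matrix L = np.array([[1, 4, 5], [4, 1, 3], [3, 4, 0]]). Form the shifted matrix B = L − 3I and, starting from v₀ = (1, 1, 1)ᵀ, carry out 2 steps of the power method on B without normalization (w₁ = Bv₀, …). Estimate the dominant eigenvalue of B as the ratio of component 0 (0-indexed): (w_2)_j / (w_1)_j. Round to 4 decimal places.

B = L − 3I has rows (-2, 4, 5); (4, -2, 3); (3, 4, -3)
w1 = Bv₀ = (7, 5, 4)
w2 = Bw1 = (26, 30, 29)
Ratio: 26/7 = 3.7143

μ ≈ 3.7143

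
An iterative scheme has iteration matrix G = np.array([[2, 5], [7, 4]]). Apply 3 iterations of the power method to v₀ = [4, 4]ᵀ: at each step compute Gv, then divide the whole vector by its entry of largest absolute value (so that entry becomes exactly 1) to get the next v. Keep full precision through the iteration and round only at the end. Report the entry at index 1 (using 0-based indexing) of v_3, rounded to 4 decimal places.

Gv0 = (28.00000, 44.00000); divide by 44.00000 → v1 = (0.63636, 1.00000)
Gv1 = (6.27273, 8.45455); divide by 8.45455 → v2 = (0.74194, 1.00000)
Gv2 = (6.48387, 9.19355); divide by 9.19355 → v3 = (0.70526, 1.00000)
Requested entry of v3: 3420/3420 = 1.0000

1.0000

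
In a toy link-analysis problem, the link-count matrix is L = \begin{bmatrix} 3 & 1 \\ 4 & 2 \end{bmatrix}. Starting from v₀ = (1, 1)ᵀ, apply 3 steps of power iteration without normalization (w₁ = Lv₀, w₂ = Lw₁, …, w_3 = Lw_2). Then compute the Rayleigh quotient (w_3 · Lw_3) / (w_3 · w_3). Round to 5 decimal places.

w1 = Lv₀ = (3·1 + 1·1; 4·1 + 2·1) = (4, 6)
w2 = Lw1 = (3·4 + 1·6; 4·4 + 2·6) = (18, 28)
w3 = Lw2 = (82, 128)
Lw3 = (374, 584)
w3·Lw3 = 82·374 + 128·584 = 105420; w3·w3 = 82·82 + 128·128 = 23108
λ ≈ 105420/23108 = 4.56206

4.56206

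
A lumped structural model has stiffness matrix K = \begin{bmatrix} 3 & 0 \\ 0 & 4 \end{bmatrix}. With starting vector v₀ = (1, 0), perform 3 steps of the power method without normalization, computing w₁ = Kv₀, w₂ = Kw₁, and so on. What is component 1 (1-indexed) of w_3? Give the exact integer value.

w1 = Kv₀ = (3·1 + 0·0; 0·1 + 4·0) = (3, 0)
w2 = Kw1 = (3·3 + 0·0; 0·3 + 4·0) = (9, 0)
w3 = Kw2 = (27, 0)
The requested component of w3 is 27.

27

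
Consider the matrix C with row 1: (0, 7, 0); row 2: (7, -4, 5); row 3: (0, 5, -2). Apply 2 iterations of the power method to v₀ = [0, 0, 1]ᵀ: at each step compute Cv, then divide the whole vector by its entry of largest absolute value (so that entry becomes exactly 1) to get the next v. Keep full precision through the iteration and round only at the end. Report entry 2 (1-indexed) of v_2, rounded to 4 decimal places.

Cv0 = (0.00000, 5.00000, -2.00000); divide by 5.00000 → v1 = (0.00000, 1.00000, -0.40000)
Cv1 = (7.00000, -6.00000, 5.80000); divide by 7.00000 → v2 = (1.00000, -0.85714, 0.82857)
Requested entry of v2: -30/35 = -0.8571

-0.8571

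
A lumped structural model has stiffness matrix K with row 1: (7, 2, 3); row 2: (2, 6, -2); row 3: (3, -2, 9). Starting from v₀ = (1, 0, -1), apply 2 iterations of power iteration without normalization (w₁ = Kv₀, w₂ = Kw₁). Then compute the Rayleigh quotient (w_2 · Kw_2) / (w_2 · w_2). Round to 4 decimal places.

w1 = Kv₀ = (7·1 + 2·0 + 3·(-1); 2·1 + 6·0 + (-2)·(-1); 3·1 + (-2)·0 + 9·(-1)) = (4, 4, -6)
w2 = Kw1 = (7·4 + 2·4 + 3·(-6); 2·4 + 6·4 + (-2)·(-6); 3·4 + (-2)·4 + 9·(-6)) = (18, 44, -50)
Kw2 = (64, 400, -484)
w2·Kw2 = 18·64 + 44·400 + (-50)·(-484) = 42952; w2·w2 = 18·18 + 44·44 + (-50)·(-50) = 4760
λ ≈ 42952/4760 = 9.0235

9.0235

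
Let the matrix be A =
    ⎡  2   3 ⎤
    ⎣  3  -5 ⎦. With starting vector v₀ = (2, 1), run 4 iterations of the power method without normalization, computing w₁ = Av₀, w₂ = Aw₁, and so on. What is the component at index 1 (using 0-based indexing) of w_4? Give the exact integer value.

w1 = Av₀ = (7, 1)
w2 = Aw1 = (17, 16)
w3 = Aw2 = (82, -29)
w4 = Aw3 = (77, 391)
The requested component of w4 is 391.

391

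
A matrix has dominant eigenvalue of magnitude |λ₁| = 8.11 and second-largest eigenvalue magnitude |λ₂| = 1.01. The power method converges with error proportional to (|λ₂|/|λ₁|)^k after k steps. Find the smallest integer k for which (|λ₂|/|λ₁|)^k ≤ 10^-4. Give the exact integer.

5

|λ₂/λ₁| = 1.01/8.11 = 0.12454
Need k ≥ ln(10^-4) / ln(0.12454) = -9.2103 / -2.0831 ≈ 4.421
Smallest integer k satisfying the bound: 5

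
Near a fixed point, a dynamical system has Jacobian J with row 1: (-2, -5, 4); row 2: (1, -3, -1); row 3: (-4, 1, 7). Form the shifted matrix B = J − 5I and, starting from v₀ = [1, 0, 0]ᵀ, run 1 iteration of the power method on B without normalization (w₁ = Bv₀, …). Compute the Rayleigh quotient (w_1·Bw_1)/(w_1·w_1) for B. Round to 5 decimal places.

B = J − 5I has rows (-7, -5, 4); (1, -8, -1); (-4, 1, 2)
w1 = Bv₀ = (-7, 1, -4)
Bw1 = (28, -11, 21)
w1·Bw1 = -291; w1·w1 = 66; μ ≈ -291/66 = -4.40909

μ ≈ -4.40909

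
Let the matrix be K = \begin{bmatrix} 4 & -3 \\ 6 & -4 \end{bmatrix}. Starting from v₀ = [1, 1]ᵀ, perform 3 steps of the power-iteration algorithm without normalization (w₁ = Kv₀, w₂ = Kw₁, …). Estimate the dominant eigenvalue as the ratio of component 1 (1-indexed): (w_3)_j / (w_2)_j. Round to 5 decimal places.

w1 = Kv₀ = (4·1 + (-3)·1; 6·1 + (-4)·1) = (1, 2)
w2 = Kw1 = (4·1 + (-3)·2; 6·1 + (-4)·2) = (-2, -2)
w3 = Kw2 = (-2, -4)
Ratio at component: -2 / -2 = 1.00000

λ ≈ 1.00000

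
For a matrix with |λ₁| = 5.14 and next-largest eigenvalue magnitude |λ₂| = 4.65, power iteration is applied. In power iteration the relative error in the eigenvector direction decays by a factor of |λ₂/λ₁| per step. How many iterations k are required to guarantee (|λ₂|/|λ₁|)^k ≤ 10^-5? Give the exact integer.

115

|λ₂/λ₁| = 4.65/5.14 = 0.90467
Need k ≥ ln(10^-5) / ln(0.90467) = -11.5129 / -0.1002 ≈ 114.916
Smallest integer k satisfying the bound: 115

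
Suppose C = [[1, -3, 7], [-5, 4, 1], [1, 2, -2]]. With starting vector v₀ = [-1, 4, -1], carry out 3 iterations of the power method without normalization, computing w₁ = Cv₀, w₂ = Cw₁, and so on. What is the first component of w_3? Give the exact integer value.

-570

w1 = Cv₀ = (-20, 20, 9)
w2 = Cw1 = (-17, 189, 2)
w3 = Cw2 = (-570, 843, 357)
The requested component of w3 is -570.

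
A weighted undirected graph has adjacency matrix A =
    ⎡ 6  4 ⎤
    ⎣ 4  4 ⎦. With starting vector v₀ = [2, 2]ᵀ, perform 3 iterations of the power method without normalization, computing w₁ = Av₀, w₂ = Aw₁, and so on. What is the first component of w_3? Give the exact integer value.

w1 = Av₀ = (6·2 + 4·2; 4·2 + 4·2) = (20, 16)
w2 = Aw1 = (6·20 + 4·16; 4·20 + 4·16) = (184, 144)
w3 = Aw2 = (1680, 1312)
The requested component of w3 is 1680.

1680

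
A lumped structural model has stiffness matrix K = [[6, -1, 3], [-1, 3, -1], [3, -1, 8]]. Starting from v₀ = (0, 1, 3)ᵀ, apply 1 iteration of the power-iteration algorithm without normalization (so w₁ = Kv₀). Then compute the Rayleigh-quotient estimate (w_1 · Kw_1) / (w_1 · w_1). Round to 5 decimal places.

λ ≈ 9.64587

w1 = Kv₀ = (6·0 + (-1)·1 + 3·3; (-1)·0 + 3·1 + (-1)·3; 3·0 + (-1)·1 + 8·3) = (8, 0, 23)
Kw1 = (117, -31, 208)
w1·Kw1 = 8·117 + 0·(-31) + 23·208 = 5720; w1·w1 = 8·8 + 0·0 + 23·23 = 593
λ ≈ 5720/593 = 9.64587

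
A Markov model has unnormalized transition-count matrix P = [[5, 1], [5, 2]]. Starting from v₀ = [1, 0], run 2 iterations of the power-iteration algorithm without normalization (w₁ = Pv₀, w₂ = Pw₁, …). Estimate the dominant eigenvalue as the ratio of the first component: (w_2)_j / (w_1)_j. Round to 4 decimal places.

w1 = Pv₀ = (5, 5)
w2 = Pw1 = (30, 35)
Ratio at component: 30 / 5 = 6.0000

λ ≈ 6.0000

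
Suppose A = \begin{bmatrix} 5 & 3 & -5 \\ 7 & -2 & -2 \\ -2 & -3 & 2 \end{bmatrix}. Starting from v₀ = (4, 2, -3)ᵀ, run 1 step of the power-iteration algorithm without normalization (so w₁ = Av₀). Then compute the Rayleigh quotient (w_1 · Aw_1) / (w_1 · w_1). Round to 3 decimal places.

9.542

w1 = Av₀ = (5·4 + 3·2 + (-5)·(-3); 7·4 + (-2)·2 + (-2)·(-3); (-2)·4 + (-3)·2 + 2·(-3)) = (41, 30, -20)
Aw1 = (395, 267, -212)
w1·Aw1 = 41·395 + 30·267 + (-20)·(-212) = 28445; w1·w1 = 41·41 + 30·30 + (-20)·(-20) = 2981
λ ≈ 28445/2981 = 9.542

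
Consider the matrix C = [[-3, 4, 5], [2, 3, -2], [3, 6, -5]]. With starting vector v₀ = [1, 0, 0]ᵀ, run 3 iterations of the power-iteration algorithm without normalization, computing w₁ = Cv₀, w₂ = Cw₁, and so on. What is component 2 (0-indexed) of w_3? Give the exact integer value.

120

w1 = Cv₀ = (-3, 2, 3)
w2 = Cw1 = (32, -6, -12)
w3 = Cw2 = (-180, 70, 120)
The requested component of w3 is 120.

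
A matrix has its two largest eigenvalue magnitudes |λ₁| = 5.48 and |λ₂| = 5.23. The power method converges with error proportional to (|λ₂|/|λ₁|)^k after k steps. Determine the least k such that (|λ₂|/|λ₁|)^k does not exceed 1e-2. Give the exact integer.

|λ₂/λ₁| = 5.23/5.48 = 0.95438
Need k ≥ ln(1e-2) / ln(0.95438) = -4.6052 / -0.0467 ≈ 98.625
Smallest integer k satisfying the bound: 99

99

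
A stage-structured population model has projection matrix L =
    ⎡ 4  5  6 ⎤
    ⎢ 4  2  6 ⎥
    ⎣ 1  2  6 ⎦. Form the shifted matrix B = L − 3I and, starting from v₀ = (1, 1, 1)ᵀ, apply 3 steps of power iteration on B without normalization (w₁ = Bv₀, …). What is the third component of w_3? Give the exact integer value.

387

B = L − 3I has rows (1, 5, 6); (4, -1, 6); (1, 2, 3)
w1 = Bv₀ = (1·1 + 5·1 + 6·1; 4·1 + (-1)·1 + 6·1; 1·1 + 2·1 + 3·1) = (12, 9, 6)
w2 = Bw1 = (1·12 + 5·9 + 6·6; 4·12 + (-1)·9 + 6·6; 1·12 + 2·9 + 3·6) = (93, 75, 48)
w3 = Bw2 = (756, 585, 387)
Requested component of w3: 387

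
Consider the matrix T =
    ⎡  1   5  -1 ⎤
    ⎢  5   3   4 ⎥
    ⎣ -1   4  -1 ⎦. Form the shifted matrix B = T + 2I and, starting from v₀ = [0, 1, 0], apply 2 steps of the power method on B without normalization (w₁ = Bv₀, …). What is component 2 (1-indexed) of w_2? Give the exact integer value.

B = T + 2I has rows (3, 5, -1); (5, 5, 4); (-1, 4, 1)
w1 = Bv₀ = (3·0 + 5·1 + (-1)·0; 5·0 + 5·1 + 4·0; (-1)·0 + 4·1 + 1·0) = (5, 5, 4)
w2 = Bw1 = (3·5 + 5·5 + (-1)·4; 5·5 + 5·5 + 4·4; (-1)·5 + 4·5 + 1·4) = (36, 66, 19)
Requested component of w2: 66

66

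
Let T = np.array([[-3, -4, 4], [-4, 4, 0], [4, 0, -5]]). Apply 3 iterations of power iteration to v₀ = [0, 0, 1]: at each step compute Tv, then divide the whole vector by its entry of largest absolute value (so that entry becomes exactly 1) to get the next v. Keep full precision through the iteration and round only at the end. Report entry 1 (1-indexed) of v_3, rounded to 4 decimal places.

Tv0 = (4.00000, 0.00000, -5.00000); divide by -5.00000 → v1 = (-0.80000, 0.00000, 1.00000)
Tv1 = (6.40000, 3.20000, -8.20000); divide by -8.20000 → v2 = (-0.78049, -0.39024, 1.00000)
Tv2 = (7.90244, 1.56098, -8.12195); divide by -8.12195 → v3 = (-0.97297, -0.19219, 1.00000)
Requested entry of v3: 324/-333 = -0.9730

-0.9730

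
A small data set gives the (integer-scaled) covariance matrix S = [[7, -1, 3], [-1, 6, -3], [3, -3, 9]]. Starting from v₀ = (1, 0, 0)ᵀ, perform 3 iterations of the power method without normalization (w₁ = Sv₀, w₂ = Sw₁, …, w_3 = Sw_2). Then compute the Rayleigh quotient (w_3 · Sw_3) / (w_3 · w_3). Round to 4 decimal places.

12.4316

w1 = Sv₀ = (7, -1, 3)
w2 = Sw1 = (59, -22, 51)
w3 = Sw2 = (588, -344, 702)
Sw3 = (6566, -4758, 9114)
w3·Sw3 = 588·6566 + (-344)·(-4758) + 702·9114 = 11895588; w3·w3 = 588·588 + (-344)·(-344) + 702·702 = 956884
λ ≈ 11895588/956884 = 12.4316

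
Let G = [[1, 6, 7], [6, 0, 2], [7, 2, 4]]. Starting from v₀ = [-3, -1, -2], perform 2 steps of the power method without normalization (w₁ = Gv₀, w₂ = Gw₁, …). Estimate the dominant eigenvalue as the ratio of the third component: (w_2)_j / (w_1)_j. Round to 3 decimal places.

10.613

w1 = Gv₀ = (-23, -22, -31)
w2 = Gw1 = (-372, -200, -329)
Ratio at component: -329 / -31 = 10.613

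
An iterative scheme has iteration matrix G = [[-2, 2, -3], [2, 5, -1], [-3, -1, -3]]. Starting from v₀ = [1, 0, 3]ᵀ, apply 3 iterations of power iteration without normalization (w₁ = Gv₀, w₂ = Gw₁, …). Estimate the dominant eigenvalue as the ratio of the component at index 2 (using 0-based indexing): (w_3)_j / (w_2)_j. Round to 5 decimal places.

w1 = Gv₀ = (-11, -1, -12)
w2 = Gw1 = (56, -15, 70)
w3 = Gw2 = (-352, -33, -363)
Ratio at component: -363 / 70 = -5.18571

λ ≈ -5.18571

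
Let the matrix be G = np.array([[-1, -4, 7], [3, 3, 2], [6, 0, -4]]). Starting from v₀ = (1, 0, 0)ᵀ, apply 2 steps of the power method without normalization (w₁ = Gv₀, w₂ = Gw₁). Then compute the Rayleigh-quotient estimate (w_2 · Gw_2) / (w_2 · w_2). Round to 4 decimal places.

w1 = Gv₀ = (-1, 3, 6)
w2 = Gw1 = (31, 18, -30)
Gw2 = (-313, 87, 306)
w2·Gw2 = 31·(-313) + 18·87 + (-30)·306 = -17317; w2·w2 = 31·31 + 18·18 + (-30)·(-30) = 2185
λ ≈ -17317/2185 = -7.9254

-7.9254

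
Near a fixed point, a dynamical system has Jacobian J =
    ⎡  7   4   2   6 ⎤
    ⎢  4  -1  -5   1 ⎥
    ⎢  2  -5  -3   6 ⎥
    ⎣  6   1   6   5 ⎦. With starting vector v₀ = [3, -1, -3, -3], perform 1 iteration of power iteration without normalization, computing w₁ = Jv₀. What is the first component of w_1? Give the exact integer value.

w1 = Jv₀ = (7·3 + 4·(-1) + 2·(-3) + 6·(-3); 4·3 + (-1)·(-1) + (-5)·(-3) + 1·(-3); 2·3 + (-5)·(-1) + (-3)·(-3) + 6·(-3); 6·3 + 1·(-1) + 6·(-3) + 5·(-3)) = (-7, 25, 2, -16)
The requested component of w1 is -7.

-7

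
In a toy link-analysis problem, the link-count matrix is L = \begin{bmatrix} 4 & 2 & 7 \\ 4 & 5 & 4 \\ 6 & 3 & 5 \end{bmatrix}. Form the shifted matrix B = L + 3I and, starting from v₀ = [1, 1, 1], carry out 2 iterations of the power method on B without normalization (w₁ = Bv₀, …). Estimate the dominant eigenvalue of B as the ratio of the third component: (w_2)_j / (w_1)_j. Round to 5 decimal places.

μ ≈ 16.47059

B = L + 3I has rows (7, 2, 7); (4, 8, 4); (6, 3, 8)
w1 = Bv₀ = (7·1 + 2·1 + 7·1; 4·1 + 8·1 + 4·1; 6·1 + 3·1 + 8·1) = (16, 16, 17)
w2 = Bw1 = (7·16 + 2·16 + 7·17; 4·16 + 8·16 + 4·17; 6·16 + 3·16 + 8·17) = (263, 260, 280)
Ratio: 280/17 = 16.47059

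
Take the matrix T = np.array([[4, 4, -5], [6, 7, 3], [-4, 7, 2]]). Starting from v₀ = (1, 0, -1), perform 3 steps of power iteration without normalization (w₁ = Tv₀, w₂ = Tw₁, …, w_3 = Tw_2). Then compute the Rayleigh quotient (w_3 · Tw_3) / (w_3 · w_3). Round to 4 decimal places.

λ ≈ 10.7153

w1 = Tv₀ = (4·1 + 4·0 + (-5)·(-1); 6·1 + 7·0 + 3·(-1); (-4)·1 + 7·0 + 2·(-1)) = (9, 3, -6)
w2 = Tw1 = (4·9 + 4·3 + (-5)·(-6); 6·9 + 7·3 + 3·(-6); (-4)·9 + 7·3 + 2·(-6)) = (78, 57, -27)
w3 = Tw2 = (675, 786, 33)
Tw3 = (5679, 9651, 2868)
w3·Tw3 = 675·5679 + 786·9651 + 33·2868 = 11513655; w3·w3 = 675·675 + 786·786 + 33·33 = 1074510
λ ≈ 11513655/1074510 = 10.7153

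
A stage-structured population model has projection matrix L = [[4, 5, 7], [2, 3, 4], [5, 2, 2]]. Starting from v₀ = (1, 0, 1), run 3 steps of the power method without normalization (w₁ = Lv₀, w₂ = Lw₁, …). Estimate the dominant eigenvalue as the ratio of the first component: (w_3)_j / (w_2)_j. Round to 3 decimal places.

11.374

w1 = Lv₀ = (11, 6, 7)
w2 = Lw1 = (123, 68, 81)
w3 = Lw2 = (1399, 774, 913)
Ratio at component: 1399 / 123 = 11.374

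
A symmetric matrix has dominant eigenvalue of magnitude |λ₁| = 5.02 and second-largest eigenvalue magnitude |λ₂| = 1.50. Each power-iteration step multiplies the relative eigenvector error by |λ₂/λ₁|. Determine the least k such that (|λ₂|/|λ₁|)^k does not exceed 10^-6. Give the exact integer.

|λ₂/λ₁| = 1.50/5.02 = 0.29880
Need k ≥ ln(10^-6) / ln(0.29880) = -13.8155 / -1.2080 ≈ 11.437
Smallest integer k satisfying the bound: 12

12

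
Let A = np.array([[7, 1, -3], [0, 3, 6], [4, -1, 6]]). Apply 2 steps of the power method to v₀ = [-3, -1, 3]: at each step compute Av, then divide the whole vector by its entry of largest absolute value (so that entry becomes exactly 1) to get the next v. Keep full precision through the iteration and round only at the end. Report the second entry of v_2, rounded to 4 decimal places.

Av0 = (-31.00000, 15.00000, 7.00000); divide by -31.00000 → v1 = (1.00000, -0.48387, -0.22581)
Av1 = (7.19355, -2.80645, 3.12903); divide by 7.19355 → v2 = (1.00000, -0.39013, 0.43498)
Requested entry of v2: 87/-223 = -0.3901

-0.3901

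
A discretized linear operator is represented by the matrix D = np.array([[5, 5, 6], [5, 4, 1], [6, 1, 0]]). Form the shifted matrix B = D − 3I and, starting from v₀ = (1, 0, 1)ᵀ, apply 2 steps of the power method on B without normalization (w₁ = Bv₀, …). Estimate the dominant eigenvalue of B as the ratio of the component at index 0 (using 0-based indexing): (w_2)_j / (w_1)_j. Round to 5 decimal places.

B = D − 3I has rows (2, 5, 6); (5, 1, 1); (6, 1, -3)
w1 = Bv₀ = (2·1 + 5·0 + 6·1; 5·1 + 1·0 + 1·1; 6·1 + 1·0 + (-3)·1) = (8, 6, 3)
w2 = Bw1 = (2·8 + 5·6 + 6·3; 5·8 + 1·6 + 1·3; 6·8 + 1·6 + (-3)·3) = (64, 49, 45)
Ratio: 64/8 = 8.00000

μ ≈ 8.00000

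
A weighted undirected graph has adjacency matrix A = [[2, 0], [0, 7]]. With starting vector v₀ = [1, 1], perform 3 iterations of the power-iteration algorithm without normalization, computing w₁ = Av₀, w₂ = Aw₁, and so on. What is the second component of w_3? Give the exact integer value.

w1 = Av₀ = (2·1 + 0·1; 0·1 + 7·1) = (2, 7)
w2 = Aw1 = (2·2 + 0·7; 0·2 + 7·7) = (4, 49)
w3 = Aw2 = (8, 343)
The requested component of w3 is 343.

343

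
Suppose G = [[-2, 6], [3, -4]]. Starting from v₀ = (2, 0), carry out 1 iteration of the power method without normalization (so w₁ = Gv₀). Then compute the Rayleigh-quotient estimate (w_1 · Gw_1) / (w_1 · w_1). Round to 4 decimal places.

λ ≈ -7.5385

w1 = Gv₀ = ((-2)·2 + 6·0; 3·2 + (-4)·0) = (-4, 6)
Gw1 = (44, -36)
w1·Gw1 = (-4)·44 + 6·(-36) = -392; w1·w1 = (-4)·(-4) + 6·6 = 52
λ ≈ -392/52 = -7.5385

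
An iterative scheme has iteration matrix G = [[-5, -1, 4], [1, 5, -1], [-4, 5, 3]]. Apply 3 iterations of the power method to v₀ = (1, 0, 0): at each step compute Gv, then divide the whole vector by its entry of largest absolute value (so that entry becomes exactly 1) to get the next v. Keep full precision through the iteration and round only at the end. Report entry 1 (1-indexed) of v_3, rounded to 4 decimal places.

0.2963

Gv0 = (-5.00000, 1.00000, -4.00000); divide by -5.00000 → v1 = (1.00000, -0.20000, 0.80000)
Gv1 = (-1.60000, -0.80000, -2.60000); divide by -2.60000 → v2 = (0.61538, 0.30769, 1.00000)
Gv2 = (0.61538, 1.15385, 2.07692); divide by 2.07692 → v3 = (0.29630, 0.55556, 1.00000)
Requested entry of v3: 8/27 = 0.2963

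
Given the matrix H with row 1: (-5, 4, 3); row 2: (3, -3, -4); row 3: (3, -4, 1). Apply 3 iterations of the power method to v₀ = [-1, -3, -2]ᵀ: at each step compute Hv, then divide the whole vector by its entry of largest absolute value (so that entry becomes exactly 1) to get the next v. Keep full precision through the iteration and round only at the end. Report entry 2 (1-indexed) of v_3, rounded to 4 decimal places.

-0.7837

Hv0 = (-13.00000, 14.00000, 7.00000); divide by 14.00000 → v1 = (-0.92857, 1.00000, 0.50000)
Hv1 = (10.14286, -7.78571, -6.28571); divide by 10.14286 → v2 = (1.00000, -0.76761, -0.61972)
Hv2 = (-9.92958, 7.78169, 5.45070); divide by -9.92958 → v3 = (1.00000, -0.78369, -0.54894)
Requested entry of v3: 1105/-1410 = -0.7837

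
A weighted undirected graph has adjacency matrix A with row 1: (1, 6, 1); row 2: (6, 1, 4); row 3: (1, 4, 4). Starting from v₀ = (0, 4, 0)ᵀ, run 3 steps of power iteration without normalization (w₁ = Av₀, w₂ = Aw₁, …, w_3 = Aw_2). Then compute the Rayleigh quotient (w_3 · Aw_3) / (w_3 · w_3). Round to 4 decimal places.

w1 = Av₀ = (1·0 + 6·4 + 1·0; 6·0 + 1·4 + 4·0; 1·0 + 4·4 + 4·0) = (24, 4, 16)
w2 = Aw1 = (1·24 + 6·4 + 1·16; 6·24 + 1·4 + 4·16; 1·24 + 4·4 + 4·16) = (64, 212, 104)
w3 = Aw2 = (1440, 1012, 1328)
Aw3 = (8840, 14964, 10800)
w3·Aw3 = 1440·8840 + 1012·14964 + 1328·10800 = 42215568; w3·w3 = 1440·1440 + 1012·1012 + 1328·1328 = 4861328
λ ≈ 42215568/4861328 = 8.6840

λ ≈ 8.6840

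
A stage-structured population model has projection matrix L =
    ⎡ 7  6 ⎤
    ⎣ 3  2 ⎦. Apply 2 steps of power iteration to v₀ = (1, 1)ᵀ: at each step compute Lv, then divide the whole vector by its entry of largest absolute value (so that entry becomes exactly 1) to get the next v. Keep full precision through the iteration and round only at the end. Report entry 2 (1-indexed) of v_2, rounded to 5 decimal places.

Lv0 = (13.000000, 5.000000); divide by 13.000000 → v1 = (1.000000, 0.384615)
Lv1 = (9.307692, 3.769231); divide by 9.307692 → v2 = (1.000000, 0.404959)
Requested entry of v2: 49/121 = 0.40496

0.40496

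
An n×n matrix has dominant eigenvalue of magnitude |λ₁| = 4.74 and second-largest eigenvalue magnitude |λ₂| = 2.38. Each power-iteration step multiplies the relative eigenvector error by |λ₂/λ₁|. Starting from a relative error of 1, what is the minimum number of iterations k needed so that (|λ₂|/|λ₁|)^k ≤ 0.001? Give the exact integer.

11

|λ₂/λ₁| = 2.38/4.74 = 0.50211
Need k ≥ ln(0.001) / ln(0.50211) = -6.9078 / -0.6889 ≈ 10.027
Smallest integer k satisfying the bound: 11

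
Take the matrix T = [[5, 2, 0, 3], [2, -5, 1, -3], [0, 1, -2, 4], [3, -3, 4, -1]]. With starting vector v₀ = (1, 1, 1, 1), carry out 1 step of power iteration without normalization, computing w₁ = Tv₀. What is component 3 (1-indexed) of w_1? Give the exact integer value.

w1 = Tv₀ = (5·1 + 2·1 + 0·1 + 3·1; 2·1 + (-5)·1 + 1·1 + (-3)·1; 0·1 + 1·1 + (-2)·1 + 4·1; 3·1 + (-3)·1 + 4·1 + (-1)·1) = (10, -5, 3, 3)
The requested component of w1 is 3.

3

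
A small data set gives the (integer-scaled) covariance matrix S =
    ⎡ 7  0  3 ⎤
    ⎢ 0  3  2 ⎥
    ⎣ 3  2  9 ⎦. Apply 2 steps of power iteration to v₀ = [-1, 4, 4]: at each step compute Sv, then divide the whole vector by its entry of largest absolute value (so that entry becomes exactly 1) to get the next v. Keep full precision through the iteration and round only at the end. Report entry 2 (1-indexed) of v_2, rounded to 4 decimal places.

0.3349

Sv0 = (5.00000, 20.00000, 41.00000); divide by 41.00000 → v1 = (0.12195, 0.48780, 1.00000)
Sv1 = (3.85366, 3.46341, 10.34146); divide by 10.34146 → v2 = (0.37264, 0.33491, 1.00000)
Requested entry of v2: 142/424 = 0.3349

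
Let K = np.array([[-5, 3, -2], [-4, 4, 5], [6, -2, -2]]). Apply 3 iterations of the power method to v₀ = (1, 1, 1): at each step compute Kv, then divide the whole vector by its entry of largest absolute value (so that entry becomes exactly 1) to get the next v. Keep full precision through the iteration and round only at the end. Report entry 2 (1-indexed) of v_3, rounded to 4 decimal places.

Kv0 = (-4.00000, 5.00000, 2.00000); divide by 5.00000 → v1 = (-0.80000, 1.00000, 0.40000)
Kv1 = (6.20000, 9.20000, -7.60000); divide by 9.20000 → v2 = (0.67391, 1.00000, -0.82609)
Kv2 = (1.28261, -2.82609, 3.69565); divide by 3.69565 → v3 = (0.34706, -0.76471, 1.00000)
Requested entry of v3: -130/170 = -0.7647

-0.7647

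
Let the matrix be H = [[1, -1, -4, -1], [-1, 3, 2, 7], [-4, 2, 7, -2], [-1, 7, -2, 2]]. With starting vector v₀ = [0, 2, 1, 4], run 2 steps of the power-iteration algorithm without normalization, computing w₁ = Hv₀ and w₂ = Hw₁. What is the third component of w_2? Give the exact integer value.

93

w1 = Hv₀ = (-10, 36, 3, 20)
w2 = Hw1 = (-78, 264, 93, 296)
The requested component of w2 is 93.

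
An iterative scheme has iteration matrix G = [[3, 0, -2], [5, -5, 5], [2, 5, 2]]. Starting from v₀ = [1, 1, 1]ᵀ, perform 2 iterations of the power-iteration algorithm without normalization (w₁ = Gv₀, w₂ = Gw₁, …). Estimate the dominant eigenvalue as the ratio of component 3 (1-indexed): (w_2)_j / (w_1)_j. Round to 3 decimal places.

w1 = Gv₀ = (1, 5, 9)
w2 = Gw1 = (-15, 25, 45)
Ratio at component: 45 / 9 = 5.000

λ ≈ 5.000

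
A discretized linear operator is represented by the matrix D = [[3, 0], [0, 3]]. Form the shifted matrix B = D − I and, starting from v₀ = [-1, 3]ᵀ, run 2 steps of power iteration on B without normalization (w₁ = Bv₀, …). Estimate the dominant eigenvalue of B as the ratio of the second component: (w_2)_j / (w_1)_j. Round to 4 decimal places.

B = D − I has rows (2, 0); (0, 2)
w1 = Bv₀ = (-2, 6)
w2 = Bw1 = (-4, 12)
Ratio: 12/6 = 2.0000

2.0000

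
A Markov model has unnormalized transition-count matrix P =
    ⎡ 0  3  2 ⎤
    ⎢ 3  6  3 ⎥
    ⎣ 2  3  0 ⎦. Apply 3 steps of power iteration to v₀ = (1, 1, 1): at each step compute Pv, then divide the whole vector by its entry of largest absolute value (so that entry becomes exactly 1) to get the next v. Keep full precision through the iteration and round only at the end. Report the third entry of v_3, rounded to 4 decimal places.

Pv0 = (5.00000, 12.00000, 5.00000); divide by 12.00000 → v1 = (0.41667, 1.00000, 0.41667)
Pv1 = (3.83333, 8.50000, 3.83333); divide by 8.50000 → v2 = (0.45098, 1.00000, 0.45098)
Pv2 = (3.90196, 8.70588, 3.90196); divide by 8.70588 → v3 = (0.44820, 1.00000, 0.44820)
Requested entry of v3: 398/888 = 0.4482

0.4482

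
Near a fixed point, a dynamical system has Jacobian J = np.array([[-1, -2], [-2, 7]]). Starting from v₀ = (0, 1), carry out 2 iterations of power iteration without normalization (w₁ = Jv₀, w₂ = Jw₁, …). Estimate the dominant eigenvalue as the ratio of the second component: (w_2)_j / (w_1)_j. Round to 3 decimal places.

λ ≈ 7.571

w1 = Jv₀ = ((-1)·0 + (-2)·1; (-2)·0 + 7·1) = (-2, 7)
w2 = Jw1 = ((-1)·(-2) + (-2)·7; (-2)·(-2) + 7·7) = (-12, 53)
Ratio at component: 53 / 7 = 7.571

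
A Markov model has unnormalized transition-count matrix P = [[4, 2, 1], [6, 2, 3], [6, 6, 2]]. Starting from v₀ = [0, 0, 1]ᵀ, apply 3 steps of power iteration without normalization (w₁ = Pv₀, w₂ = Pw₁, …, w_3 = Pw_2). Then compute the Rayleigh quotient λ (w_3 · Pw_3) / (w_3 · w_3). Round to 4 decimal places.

w1 = Pv₀ = (4·0 + 2·0 + 1·1; 6·0 + 2·0 + 3·1; 6·0 + 6·0 + 2·1) = (1, 3, 2)
w2 = Pw1 = (4·1 + 2·3 + 1·2; 6·1 + 2·3 + 3·2; 6·1 + 6·3 + 2·2) = (12, 18, 28)
w3 = Pw2 = (112, 192, 236)
Pw3 = (1068, 1764, 2296)
w3·Pw3 = 112·1068 + 192·1764 + 236·2296 = 1000160; w3·w3 = 112·112 + 192·192 + 236·236 = 105104
λ ≈ 1000160/105104 = 9.5159

λ ≈ 9.5159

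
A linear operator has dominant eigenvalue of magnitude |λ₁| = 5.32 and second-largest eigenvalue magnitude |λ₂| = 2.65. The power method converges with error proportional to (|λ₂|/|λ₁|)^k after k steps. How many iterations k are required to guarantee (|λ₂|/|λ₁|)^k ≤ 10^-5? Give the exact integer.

17

|λ₂/λ₁| = 2.65/5.32 = 0.49812
Need k ≥ ln(10^-5) / ln(0.49812) = -11.5129 / -0.6969 ≈ 16.520
Smallest integer k satisfying the bound: 17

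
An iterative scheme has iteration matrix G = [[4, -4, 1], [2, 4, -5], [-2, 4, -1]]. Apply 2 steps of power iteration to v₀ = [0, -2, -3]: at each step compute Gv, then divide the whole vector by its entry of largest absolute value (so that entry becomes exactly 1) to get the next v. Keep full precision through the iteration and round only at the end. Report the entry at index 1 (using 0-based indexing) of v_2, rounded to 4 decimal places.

1.0000

Gv0 = (5.00000, 7.00000, -5.00000); divide by 7.00000 → v1 = (0.71429, 1.00000, -0.71429)
Gv1 = (-1.85714, 9.00000, 3.28571); divide by 9.00000 → v2 = (-0.20635, 1.00000, 0.36508)
Requested entry of v2: 63/63 = 1.0000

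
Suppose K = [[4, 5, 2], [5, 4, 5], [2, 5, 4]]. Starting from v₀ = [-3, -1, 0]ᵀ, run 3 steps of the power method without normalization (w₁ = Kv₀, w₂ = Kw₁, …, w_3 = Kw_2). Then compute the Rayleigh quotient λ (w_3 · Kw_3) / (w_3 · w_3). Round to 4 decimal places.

λ ≈ 12.1412

w1 = Kv₀ = (4·(-3) + 5·(-1) + 2·0; 5·(-3) + 4·(-1) + 5·0; 2·(-3) + 5·(-1) + 4·0) = (-17, -19, -11)
w2 = Kw1 = (4·(-17) + 5·(-19) + 2·(-11); 5·(-17) + 4·(-19) + 5·(-11); 2·(-17) + 5·(-19) + 4·(-11)) = (-185, -216, -173)
w3 = Kw2 = (-2166, -2654, -2142)
Kw3 = (-26218, -32156, -26170)
w3·Kw3 = (-2166)·(-26218) + (-2654)·(-32156) + (-2142)·(-26170) = 198186352; w3·w3 = (-2166)·(-2166) + (-2654)·(-2654) + (-2142)·(-2142) = 16323436
λ ≈ 198186352/16323436 = 12.1412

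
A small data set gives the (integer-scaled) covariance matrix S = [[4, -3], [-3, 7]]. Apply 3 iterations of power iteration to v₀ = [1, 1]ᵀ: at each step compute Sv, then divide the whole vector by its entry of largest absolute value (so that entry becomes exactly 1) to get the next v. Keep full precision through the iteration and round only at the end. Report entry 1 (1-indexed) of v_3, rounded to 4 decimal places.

-0.5377

Sv0 = (1.00000, 4.00000); divide by 4.00000 → v1 = (0.25000, 1.00000)
Sv1 = (-2.00000, 6.25000); divide by 6.25000 → v2 = (-0.32000, 1.00000)
Sv2 = (-4.28000, 7.96000); divide by 7.96000 → v3 = (-0.53769, 1.00000)
Requested entry of v3: -107/199 = -0.5377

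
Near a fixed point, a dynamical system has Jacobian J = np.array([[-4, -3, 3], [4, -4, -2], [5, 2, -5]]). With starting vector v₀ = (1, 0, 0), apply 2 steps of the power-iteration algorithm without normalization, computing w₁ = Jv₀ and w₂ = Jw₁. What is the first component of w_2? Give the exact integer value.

w1 = Jv₀ = (-4, 4, 5)
w2 = Jw1 = (19, -42, -37)
The requested component of w2 is 19.

19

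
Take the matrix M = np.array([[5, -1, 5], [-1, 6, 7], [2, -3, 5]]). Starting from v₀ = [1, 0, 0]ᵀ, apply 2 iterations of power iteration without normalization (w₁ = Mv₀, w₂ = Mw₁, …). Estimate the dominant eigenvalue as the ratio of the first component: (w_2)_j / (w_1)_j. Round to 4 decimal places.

w1 = Mv₀ = (5·1 + (-1)·0 + 5·0; (-1)·1 + 6·0 + 7·0; 2·1 + (-3)·0 + 5·0) = (5, -1, 2)
w2 = Mw1 = (5·5 + (-1)·(-1) + 5·2; (-1)·5 + 6·(-1) + 7·2; 2·5 + (-3)·(-1) + 5·2) = (36, 3, 23)
Ratio at component: 36 / 5 = 7.2000

λ ≈ 7.2000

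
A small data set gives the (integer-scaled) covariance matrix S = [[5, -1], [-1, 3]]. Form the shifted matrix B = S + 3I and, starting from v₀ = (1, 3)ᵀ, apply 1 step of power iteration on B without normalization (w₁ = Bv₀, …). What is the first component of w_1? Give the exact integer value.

5

B = S + 3I has rows (8, -1); (-1, 6)
w1 = Bv₀ = (8·1 + (-1)·3; (-1)·1 + 6·3) = (5, 17)
Requested component of w1: 5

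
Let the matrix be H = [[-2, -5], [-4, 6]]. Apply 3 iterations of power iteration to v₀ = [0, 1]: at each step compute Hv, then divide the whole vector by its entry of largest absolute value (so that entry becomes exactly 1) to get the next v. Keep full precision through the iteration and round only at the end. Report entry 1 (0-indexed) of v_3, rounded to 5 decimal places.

1.00000

Hv0 = (-5.000000, 6.000000); divide by 6.000000 → v1 = (-0.833333, 1.000000)
Hv1 = (-3.333333, 9.333333); divide by 9.333333 → v2 = (-0.357143, 1.000000)
Hv2 = (-4.285714, 7.428571); divide by 7.428571 → v3 = (-0.576923, 1.000000)
Requested entry of v3: 416/416 = 1.00000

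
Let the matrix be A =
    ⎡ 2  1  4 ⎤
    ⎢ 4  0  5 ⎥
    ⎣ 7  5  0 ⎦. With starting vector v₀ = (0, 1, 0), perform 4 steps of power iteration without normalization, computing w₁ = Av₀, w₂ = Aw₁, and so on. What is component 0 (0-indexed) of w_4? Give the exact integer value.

w1 = Av₀ = (1, 0, 5)
w2 = Aw1 = (22, 29, 7)
w3 = Aw2 = (101, 123, 299)
w4 = Aw3 = (1521, 1899, 1322)
The requested component of w4 is 1521.

1521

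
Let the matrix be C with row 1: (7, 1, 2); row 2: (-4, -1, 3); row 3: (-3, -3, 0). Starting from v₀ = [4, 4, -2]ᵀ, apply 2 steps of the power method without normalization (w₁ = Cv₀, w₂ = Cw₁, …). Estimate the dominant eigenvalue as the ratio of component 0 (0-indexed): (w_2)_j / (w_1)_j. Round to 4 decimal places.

4.3571

w1 = Cv₀ = (28, -26, -24)
w2 = Cw1 = (122, -158, -6)
Ratio at component: 122 / 28 = 4.3571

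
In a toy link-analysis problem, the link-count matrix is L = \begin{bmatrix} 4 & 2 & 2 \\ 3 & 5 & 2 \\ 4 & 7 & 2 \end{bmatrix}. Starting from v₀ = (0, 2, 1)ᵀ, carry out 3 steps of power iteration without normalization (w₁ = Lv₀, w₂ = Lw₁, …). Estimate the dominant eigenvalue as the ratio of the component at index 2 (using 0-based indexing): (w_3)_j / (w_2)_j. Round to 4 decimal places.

w1 = Lv₀ = (4·0 + 2·2 + 2·1; 3·0 + 5·2 + 2·1; 4·0 + 7·2 + 2·1) = (6, 12, 16)
w2 = Lw1 = (4·6 + 2·12 + 2·16; 3·6 + 5·12 + 2·16; 4·6 + 7·12 + 2·16) = (80, 110, 140)
w3 = Lw2 = (820, 1070, 1370)
Ratio at component: 1370 / 140 = 9.7857

9.7857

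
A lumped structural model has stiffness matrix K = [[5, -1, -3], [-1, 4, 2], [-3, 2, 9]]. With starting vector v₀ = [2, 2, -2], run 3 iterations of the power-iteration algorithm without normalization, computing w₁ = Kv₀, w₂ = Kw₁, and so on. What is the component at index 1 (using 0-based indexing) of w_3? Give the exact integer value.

-748

w1 = Kv₀ = (14, 2, -20)
w2 = Kw1 = (128, -46, -218)
w3 = Kw2 = (1340, -748, -2438)
The requested component of w3 is -748.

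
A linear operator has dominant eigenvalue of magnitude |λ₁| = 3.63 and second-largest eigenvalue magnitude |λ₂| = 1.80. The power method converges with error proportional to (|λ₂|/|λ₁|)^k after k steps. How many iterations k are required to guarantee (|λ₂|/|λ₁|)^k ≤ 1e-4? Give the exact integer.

14

|λ₂/λ₁| = 1.80/3.63 = 0.49587
Need k ≥ ln(1e-4) / ln(0.49587) = -9.2103 / -0.7014 ≈ 13.131
Smallest integer k satisfying the bound: 14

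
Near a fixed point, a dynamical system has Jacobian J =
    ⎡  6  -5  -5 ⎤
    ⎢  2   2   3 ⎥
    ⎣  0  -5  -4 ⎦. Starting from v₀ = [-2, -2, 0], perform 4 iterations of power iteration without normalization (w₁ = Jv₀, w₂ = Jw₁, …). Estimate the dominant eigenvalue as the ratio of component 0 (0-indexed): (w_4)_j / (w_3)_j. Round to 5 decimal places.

w1 = Jv₀ = (6·(-2) + (-5)·(-2) + (-5)·0; 2·(-2) + 2·(-2) + 3·0; 0·(-2) + (-5)·(-2) + (-4)·0) = (-2, -8, 10)
w2 = Jw1 = (6·(-2) + (-5)·(-8) + (-5)·10; 2·(-2) + 2·(-8) + 3·10; 0·(-2) + (-5)·(-8) + (-4)·10) = (-22, 10, 0)
w3 = Jw2 = (-182, -24, -50)
w4 = Jw3 = (-722, -562, 320)
Ratio at component: -722 / -182 = 3.96703

λ ≈ 3.96703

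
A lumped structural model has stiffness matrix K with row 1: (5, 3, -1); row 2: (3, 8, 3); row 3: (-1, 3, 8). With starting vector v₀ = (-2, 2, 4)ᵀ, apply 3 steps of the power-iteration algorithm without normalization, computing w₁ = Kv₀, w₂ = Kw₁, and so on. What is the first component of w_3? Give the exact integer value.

w1 = Kv₀ = (5·(-2) + 3·2 + (-1)·4; 3·(-2) + 8·2 + 3·4; (-1)·(-2) + 3·2 + 8·4) = (-8, 22, 40)
w2 = Kw1 = (5·(-8) + 3·22 + (-1)·40; 3·(-8) + 8·22 + 3·40; (-1)·(-8) + 3·22 + 8·40) = (-14, 272, 394)
w3 = Kw2 = (352, 3316, 3982)
The requested component of w3 is 352.

352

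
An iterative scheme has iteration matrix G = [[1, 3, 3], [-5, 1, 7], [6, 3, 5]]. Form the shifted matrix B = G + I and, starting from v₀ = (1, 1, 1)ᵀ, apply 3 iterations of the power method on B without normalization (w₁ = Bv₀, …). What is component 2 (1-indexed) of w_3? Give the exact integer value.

B = G + I has rows (2, 3, 3); (-5, 2, 7); (6, 3, 6)
w1 = Bv₀ = (2·1 + 3·1 + 3·1; (-5)·1 + 2·1 + 7·1; 6·1 + 3·1 + 6·1) = (8, 4, 15)
w2 = Bw1 = (2·8 + 3·4 + 3·15; (-5)·8 + 2·4 + 7·15; 6·8 + 3·4 + 6·15) = (73, 73, 150)
w3 = Bw2 = (815, 831, 1557)
Requested component of w3: 831

831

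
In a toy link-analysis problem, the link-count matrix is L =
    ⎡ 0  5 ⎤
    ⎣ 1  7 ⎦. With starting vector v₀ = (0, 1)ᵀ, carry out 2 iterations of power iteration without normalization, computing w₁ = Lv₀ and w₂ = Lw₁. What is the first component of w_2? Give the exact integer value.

w1 = Lv₀ = (0·0 + 5·1; 1·0 + 7·1) = (5, 7)
w2 = Lw1 = (0·5 + 5·7; 1·5 + 7·7) = (35, 54)
The requested component of w2 is 35.

35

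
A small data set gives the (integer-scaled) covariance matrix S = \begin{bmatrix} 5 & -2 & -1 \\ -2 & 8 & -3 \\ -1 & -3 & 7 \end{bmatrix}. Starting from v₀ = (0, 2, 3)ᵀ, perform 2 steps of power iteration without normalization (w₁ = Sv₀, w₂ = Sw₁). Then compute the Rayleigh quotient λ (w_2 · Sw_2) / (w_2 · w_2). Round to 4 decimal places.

w1 = Sv₀ = (5·0 + (-2)·2 + (-1)·3; (-2)·0 + 8·2 + (-3)·3; (-1)·0 + (-3)·2 + 7·3) = (-7, 7, 15)
w2 = Sw1 = (5·(-7) + (-2)·7 + (-1)·15; (-2)·(-7) + 8·7 + (-3)·15; (-1)·(-7) + (-3)·7 + 7·15) = (-64, 25, 91)
Sw2 = (-461, 55, 626)
w2·Sw2 = (-64)·(-461) + 25·55 + 91·626 = 87845; w2·w2 = (-64)·(-64) + 25·25 + 91·91 = 13002
λ ≈ 87845/13002 = 6.7563

λ ≈ 6.7563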